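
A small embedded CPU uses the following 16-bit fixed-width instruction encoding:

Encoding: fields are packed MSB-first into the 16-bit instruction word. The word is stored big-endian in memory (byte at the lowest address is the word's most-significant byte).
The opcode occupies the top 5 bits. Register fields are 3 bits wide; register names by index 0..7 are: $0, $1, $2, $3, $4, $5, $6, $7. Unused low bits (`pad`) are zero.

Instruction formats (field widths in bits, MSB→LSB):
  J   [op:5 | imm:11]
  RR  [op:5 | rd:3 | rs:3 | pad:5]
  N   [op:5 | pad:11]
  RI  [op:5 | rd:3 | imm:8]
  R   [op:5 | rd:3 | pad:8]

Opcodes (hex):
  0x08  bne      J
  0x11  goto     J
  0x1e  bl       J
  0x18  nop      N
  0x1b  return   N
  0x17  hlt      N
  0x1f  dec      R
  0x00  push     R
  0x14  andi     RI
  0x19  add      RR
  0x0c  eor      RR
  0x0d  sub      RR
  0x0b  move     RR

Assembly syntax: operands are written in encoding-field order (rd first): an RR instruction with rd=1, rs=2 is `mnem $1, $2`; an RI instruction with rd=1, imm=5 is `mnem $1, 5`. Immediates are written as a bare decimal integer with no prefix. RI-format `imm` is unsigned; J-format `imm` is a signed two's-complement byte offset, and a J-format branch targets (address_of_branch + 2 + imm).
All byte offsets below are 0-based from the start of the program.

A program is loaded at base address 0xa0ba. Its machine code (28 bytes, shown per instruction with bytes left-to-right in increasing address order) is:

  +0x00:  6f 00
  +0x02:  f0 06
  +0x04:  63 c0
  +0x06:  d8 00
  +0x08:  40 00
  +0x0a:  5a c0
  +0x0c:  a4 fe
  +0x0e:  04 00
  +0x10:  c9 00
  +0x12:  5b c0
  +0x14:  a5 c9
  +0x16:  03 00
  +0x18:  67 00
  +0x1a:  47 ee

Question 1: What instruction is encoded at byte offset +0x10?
[10] c9 00 → 0xc900
  opcode bits[15:11]=0x19: add/RR
  rd: (w>>8)&0x7=0x1 → $1
  rs: (w>>5)&0x7=0x0 → $0

add $1, $0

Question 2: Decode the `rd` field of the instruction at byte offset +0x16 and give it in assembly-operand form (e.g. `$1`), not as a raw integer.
@+16  big-endian(03 00) = 0x0300
  op=0x0300>>11=0x0 ⇒ push (R)
  rd: (w>>8)&0x7=0x3 → $3

$3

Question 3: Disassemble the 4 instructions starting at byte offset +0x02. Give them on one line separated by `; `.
[02] f0 06 → 0xf006
  opcode bits[15:11]=0x1e: bl/J
  imm: (w>>0)&0x7ff=0x6 → 6
[04] 63 c0 → 0x63c0
  opcode bits[15:11]=0xc: eor/RR
  rd: (w>>8)&0x7=0x3 → $3
  rs: (w>>5)&0x7=0x6 → $6
[06] d8 00 → 0xd800
  opcode bits[15:11]=0x1b: return/N
[08] 40 00 → 0x4000
  opcode bits[15:11]=0x8: bne/J
  imm: (w>>0)&0x7ff=0x0 → 0

bl 6; eor $3, $6; return; bne 0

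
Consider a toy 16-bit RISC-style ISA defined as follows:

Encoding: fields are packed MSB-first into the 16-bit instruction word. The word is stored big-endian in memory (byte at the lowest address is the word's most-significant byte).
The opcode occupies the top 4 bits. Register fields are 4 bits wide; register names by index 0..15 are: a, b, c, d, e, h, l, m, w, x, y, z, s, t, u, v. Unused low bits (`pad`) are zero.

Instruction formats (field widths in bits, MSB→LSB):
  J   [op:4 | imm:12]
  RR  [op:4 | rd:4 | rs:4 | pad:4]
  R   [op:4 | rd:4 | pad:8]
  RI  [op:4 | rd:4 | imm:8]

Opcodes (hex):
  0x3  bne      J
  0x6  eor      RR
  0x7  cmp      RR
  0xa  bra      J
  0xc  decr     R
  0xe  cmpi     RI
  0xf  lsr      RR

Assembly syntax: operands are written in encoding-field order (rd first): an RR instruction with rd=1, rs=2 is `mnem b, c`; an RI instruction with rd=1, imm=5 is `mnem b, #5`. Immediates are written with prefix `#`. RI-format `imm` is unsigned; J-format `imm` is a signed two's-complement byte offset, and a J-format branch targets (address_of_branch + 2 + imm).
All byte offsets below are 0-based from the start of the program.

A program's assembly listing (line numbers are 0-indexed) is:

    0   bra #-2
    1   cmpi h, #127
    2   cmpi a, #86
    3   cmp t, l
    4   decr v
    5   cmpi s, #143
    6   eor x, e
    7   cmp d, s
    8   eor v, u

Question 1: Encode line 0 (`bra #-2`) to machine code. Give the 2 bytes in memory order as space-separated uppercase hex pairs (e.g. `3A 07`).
AF FE

L0: bra op=0xa:4|imm=-2:12 ⇒ 0xaffe ⇒ big af fe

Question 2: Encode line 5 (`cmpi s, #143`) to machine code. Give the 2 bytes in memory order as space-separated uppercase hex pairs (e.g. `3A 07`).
5. cmpi fields op=0xe:4|rd=12:4|imm=143:8 → word ec8fh → ec 8f

EC 8F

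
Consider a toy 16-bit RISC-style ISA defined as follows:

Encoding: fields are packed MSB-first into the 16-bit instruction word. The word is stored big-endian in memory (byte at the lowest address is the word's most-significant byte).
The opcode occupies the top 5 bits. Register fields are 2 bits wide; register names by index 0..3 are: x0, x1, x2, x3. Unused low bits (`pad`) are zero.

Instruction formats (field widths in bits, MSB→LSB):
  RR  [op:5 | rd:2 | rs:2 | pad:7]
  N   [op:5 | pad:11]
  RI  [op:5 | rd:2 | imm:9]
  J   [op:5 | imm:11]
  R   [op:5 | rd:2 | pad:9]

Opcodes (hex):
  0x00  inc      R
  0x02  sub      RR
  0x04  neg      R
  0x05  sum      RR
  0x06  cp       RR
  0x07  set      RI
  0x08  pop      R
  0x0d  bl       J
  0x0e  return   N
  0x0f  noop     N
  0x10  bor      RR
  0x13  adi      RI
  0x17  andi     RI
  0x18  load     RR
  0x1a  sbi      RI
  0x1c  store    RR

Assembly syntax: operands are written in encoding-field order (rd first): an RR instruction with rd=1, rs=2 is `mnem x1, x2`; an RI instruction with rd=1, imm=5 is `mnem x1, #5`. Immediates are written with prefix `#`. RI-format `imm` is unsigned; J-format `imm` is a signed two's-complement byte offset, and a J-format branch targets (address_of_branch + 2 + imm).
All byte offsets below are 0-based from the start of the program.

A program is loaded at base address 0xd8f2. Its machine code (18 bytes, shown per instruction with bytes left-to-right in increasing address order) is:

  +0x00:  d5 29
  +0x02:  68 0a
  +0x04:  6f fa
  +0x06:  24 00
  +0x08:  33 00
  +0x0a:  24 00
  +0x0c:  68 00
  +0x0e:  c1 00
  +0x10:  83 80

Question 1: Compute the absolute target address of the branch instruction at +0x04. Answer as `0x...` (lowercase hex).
0xd8f2

+0x04: 6f fa ⇒ word 0x6ffa (big)
  opcode bits[15:11]=0xd: bl/J
  imm@[10:0]=0x7fa (s11→-6) ⇒ #-6
  target = base 0xd8f2 + off 0x04 + 2 + imm -6 = 0xd8f2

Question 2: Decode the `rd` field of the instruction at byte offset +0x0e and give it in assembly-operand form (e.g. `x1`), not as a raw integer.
x0

off 0x0e: read c1 00 as big → 0xc100
  op=0xc100>>11=0x18 ⇒ load (RR)
  rd: (w>>9)&0x3=0x0 → x0
  rs: (w>>7)&0x3=0x2 → x2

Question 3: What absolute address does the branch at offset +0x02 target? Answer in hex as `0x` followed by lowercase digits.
0xd900

[02] 68 0a → 0x680a
  op=0x680a>>11=0xd ⇒ bl (J)
  [10:0] imm=10 = #10
  target = base 0xd8f2 + off 0x02 + 2 + imm 10 = 0xd900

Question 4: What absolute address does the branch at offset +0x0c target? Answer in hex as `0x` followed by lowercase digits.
off 0x0c: read 68 00 as big → 0x6800
  opcode bits[15:11]=0xd: bl/J
  imm@[10:0]=0x0 ⇒ #0
  target = base 0xd8f2 + off 0x0c + 2 + imm 0 = 0xd900

0xd900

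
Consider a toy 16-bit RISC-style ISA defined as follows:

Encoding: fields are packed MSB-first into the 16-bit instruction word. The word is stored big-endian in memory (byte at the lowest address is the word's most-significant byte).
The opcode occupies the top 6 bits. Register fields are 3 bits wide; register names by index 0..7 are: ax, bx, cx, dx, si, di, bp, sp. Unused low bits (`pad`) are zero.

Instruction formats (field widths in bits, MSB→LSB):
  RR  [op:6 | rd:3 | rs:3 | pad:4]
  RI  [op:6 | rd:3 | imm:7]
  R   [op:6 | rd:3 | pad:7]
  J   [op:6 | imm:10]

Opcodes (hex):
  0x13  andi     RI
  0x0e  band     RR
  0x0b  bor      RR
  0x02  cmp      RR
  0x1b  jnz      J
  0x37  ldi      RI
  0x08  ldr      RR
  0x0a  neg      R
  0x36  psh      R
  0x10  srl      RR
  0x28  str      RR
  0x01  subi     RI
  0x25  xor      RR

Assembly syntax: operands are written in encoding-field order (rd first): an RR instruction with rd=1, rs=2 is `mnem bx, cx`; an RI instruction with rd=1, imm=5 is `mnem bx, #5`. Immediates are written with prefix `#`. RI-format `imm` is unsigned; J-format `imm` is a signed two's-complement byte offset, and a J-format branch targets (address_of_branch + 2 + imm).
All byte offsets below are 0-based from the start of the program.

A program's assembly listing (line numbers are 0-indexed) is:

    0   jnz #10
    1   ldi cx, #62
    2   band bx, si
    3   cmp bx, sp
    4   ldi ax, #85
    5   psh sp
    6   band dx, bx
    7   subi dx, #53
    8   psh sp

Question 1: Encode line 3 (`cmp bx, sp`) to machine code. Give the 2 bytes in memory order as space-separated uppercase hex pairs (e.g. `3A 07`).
line 3 (cmp): pack op=0x2:6|rd=1:3|rs=7:3|pad=0:4 = 0x08f0; big→ 08 f0

08 F0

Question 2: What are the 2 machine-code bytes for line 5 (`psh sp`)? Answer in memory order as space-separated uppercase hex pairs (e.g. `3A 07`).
5. psh fields op=0x36:6|rd=7:3|pad=0:7 → word db80h → db 80

DB 80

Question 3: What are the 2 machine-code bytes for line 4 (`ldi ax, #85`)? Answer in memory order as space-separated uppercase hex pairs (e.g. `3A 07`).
DC 55

L4: ldi op=0x37:6|rd=0:3|imm=85:7 ⇒ 0xdc55 ⇒ big dc 55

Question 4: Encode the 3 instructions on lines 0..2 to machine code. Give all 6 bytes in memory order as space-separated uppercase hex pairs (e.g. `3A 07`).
6C 0A DD 3E 38 C0

line 0 (jnz): pack op=0x1b:6|imm=10:10 = 0x6c0a; big→ 6c 0a
line 1 (ldi): pack op=0x37:6|rd=2:3|imm=62:7 = 0xdd3e; big→ dd 3e
line 2 (band): pack op=0xe:6|rd=1:3|rs=4:3|pad=0:4 = 0x38c0; big→ 38 c0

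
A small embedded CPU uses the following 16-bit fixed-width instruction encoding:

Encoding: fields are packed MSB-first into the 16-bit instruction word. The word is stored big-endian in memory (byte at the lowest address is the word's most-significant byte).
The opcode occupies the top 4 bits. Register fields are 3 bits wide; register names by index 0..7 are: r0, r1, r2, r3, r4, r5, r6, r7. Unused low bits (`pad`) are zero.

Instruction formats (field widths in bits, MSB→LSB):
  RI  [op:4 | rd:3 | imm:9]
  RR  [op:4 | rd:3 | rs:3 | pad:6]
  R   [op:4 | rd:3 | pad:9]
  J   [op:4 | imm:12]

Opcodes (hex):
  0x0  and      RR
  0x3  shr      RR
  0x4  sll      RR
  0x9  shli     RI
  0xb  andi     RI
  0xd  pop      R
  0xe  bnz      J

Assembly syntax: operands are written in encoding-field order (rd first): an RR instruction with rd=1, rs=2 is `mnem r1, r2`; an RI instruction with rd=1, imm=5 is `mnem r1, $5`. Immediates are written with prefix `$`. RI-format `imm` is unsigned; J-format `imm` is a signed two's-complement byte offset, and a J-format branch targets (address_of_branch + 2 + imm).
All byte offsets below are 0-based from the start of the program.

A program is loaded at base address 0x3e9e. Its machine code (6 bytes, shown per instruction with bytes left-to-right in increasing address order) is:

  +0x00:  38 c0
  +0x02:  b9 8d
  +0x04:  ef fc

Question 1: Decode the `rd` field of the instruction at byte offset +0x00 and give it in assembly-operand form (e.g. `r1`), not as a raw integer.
off 0x00: read 38 c0 as big → 0x38c0
  opcode bits[15:12]=0x3: shr/RR
  rd@[11:9]=0x4 ⇒ r4
  rs@[8:6]=0x3 ⇒ r3

r4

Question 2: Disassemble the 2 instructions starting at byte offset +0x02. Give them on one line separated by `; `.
off 0x02: read b9 8d as big → 0xb98d
  top 4b → 0xb → andi [RI]
  rd@[11:9]=0x4 ⇒ r4
  imm@[8:0]=0x18d ⇒ $397
off 0x04: read ef fc as big → 0xeffc
  top 4b → 0xe → bnz [J]
  imm@[11:0]=0xffc (s12→-4) ⇒ $-4

andi r4, $397; bnz $-4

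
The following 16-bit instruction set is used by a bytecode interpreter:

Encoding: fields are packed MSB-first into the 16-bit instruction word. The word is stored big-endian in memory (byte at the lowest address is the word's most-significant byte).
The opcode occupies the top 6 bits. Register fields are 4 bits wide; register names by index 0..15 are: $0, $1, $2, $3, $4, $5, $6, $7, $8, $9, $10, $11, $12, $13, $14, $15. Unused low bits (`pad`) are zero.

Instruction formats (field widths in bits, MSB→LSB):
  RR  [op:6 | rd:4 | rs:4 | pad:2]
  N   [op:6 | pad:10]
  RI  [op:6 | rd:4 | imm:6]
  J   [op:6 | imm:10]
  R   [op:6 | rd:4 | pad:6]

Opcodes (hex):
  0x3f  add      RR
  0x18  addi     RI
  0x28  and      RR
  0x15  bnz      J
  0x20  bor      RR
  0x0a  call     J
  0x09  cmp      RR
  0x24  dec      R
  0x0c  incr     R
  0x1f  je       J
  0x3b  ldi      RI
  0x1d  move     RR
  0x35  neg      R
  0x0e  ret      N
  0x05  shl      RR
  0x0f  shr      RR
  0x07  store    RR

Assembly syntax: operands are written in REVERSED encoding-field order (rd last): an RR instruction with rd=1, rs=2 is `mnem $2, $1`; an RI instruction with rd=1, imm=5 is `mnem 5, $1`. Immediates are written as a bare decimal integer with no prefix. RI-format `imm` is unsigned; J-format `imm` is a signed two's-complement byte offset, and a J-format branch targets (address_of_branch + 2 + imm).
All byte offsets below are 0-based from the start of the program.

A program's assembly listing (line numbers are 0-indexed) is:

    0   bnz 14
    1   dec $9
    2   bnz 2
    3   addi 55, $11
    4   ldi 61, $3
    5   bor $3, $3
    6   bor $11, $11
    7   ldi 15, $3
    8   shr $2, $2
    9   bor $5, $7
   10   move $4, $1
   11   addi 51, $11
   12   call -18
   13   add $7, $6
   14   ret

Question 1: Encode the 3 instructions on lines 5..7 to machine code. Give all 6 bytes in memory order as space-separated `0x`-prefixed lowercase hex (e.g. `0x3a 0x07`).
0x80 0xcc 0x82 0xec 0xec 0xcf

line 5 (bor): pack op=0x20:6|rd=3:4|rs=3:4|pad=0:2 = 0x80cc; big→ 80 cc
line 6 (bor): pack op=0x20:6|rd=11:4|rs=11:4|pad=0:2 = 0x82ec; big→ 82 ec
line 7 (ldi): pack op=0x3b:6|rd=3:4|imm=15:6 = 0xeccf; big→ ec cf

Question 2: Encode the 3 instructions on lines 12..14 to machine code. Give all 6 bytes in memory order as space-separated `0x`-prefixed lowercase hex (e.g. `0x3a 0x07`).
0x2b 0xee 0xfd 0x9c 0x38 0x00

L12: call op=0xa:6|imm=-18:10 ⇒ 0x2bee ⇒ big 2b ee
L13: add op=0x3f:6|rd=6:4|rs=7:4|pad=0:2 ⇒ 0xfd9c ⇒ big fd 9c
L14: ret op=0xe:6|pad=0:10 ⇒ 0x3800 ⇒ big 38 00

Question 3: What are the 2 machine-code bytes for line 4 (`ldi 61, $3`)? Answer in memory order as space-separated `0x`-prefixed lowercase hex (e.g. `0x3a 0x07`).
0xec 0xfd

L4: ldi op=0x3b:6|rd=3:4|imm=61:6 ⇒ 0xecfd ⇒ big ec fd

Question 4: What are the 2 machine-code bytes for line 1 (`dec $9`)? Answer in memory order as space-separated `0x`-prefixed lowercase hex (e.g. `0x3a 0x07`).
0x92 0x40

line 1 (dec): pack op=0x24:6|rd=9:4|pad=0:6 = 0x9240; big→ 92 40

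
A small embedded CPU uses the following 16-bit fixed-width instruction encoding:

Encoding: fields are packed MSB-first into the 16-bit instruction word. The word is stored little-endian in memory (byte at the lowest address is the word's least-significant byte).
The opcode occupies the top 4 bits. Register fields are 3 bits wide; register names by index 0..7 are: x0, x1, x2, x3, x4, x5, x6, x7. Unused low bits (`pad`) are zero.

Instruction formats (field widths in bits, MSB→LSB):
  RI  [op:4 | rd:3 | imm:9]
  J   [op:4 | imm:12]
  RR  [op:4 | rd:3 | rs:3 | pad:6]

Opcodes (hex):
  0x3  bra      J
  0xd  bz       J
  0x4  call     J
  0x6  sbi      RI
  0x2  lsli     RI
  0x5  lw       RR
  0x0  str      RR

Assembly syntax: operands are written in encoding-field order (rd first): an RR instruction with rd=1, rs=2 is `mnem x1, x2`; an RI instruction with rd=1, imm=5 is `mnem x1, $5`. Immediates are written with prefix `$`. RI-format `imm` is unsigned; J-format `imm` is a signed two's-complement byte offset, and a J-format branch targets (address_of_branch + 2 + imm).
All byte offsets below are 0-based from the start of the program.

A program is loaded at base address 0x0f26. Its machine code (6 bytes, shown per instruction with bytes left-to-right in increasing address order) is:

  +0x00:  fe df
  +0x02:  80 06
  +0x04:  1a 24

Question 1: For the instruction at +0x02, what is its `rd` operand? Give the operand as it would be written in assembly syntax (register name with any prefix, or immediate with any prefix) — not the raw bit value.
[02] 80 06 → 0x0680
  op=0x0680>>12=0x0 ⇒ str (RR)
  rd@[11:9]=0x3 ⇒ x3
  rs@[8:6]=0x2 ⇒ x2

x3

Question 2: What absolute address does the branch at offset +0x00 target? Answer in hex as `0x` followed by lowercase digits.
+0x00: fe df ⇒ word 0xdffe (little)
  op=0xdffe>>12=0xd ⇒ bz (J)
  [11:0] imm=4094 (s12→-2) = $-2
  target = base 0x0f26 + off 0x00 + 2 + imm -2 = 0x0f26

0x0f26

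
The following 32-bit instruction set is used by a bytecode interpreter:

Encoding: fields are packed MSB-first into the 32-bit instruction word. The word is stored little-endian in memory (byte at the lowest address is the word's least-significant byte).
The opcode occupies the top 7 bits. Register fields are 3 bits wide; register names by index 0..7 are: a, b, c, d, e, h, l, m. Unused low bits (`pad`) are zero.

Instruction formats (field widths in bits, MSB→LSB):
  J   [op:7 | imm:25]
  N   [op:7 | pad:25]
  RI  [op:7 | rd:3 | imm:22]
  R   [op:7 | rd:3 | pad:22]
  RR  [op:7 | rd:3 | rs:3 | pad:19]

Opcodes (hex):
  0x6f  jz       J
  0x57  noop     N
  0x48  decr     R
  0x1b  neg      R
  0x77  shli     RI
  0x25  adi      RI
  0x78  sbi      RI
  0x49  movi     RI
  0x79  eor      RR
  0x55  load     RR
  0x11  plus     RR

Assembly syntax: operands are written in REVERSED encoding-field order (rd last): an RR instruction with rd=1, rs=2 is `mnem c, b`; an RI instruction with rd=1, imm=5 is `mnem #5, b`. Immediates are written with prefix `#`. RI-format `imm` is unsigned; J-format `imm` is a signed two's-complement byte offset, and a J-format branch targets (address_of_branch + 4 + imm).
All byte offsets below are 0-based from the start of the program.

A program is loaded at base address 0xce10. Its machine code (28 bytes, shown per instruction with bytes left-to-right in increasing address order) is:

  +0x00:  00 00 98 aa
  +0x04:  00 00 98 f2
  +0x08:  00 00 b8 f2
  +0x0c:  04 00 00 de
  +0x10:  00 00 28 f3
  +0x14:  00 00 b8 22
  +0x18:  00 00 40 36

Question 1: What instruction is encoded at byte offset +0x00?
load d, c

off 0x00: read 00 00 98 aa as little → 0xaa980000
  top 7b → 0x55 → load [RR]
  [24:22] rd=2 = c
  [21:19] rs=3 = d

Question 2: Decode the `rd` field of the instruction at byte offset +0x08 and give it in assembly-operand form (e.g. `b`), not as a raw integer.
c

+0x08: 00 00 b8 f2 ⇒ word 0xf2b80000 (little)
  op=0xf2b80000>>25=0x79 ⇒ eor (RR)
  rd@[24:22]=0x2 ⇒ c
  rs@[21:19]=0x7 ⇒ m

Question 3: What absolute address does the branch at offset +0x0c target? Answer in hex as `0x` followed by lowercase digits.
+0x0c: 04 00 00 de ⇒ word 0xde000004 (little)
  opcode bits[31:25]=0x6f: jz/J
  imm: (w>>0)&0x1ffffff=0x4 → #4
  target = base 0xce10 + off 0x0c + 4 + imm 4 = 0xce24

0xce24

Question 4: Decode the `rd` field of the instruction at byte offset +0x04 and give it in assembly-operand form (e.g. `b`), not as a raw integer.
off 0x04: read 00 00 98 f2 as little → 0xf2980000
  opcode bits[31:25]=0x79: eor/RR
  rd: (w>>22)&0x7=0x2 → c
  rs: (w>>19)&0x7=0x3 → d

c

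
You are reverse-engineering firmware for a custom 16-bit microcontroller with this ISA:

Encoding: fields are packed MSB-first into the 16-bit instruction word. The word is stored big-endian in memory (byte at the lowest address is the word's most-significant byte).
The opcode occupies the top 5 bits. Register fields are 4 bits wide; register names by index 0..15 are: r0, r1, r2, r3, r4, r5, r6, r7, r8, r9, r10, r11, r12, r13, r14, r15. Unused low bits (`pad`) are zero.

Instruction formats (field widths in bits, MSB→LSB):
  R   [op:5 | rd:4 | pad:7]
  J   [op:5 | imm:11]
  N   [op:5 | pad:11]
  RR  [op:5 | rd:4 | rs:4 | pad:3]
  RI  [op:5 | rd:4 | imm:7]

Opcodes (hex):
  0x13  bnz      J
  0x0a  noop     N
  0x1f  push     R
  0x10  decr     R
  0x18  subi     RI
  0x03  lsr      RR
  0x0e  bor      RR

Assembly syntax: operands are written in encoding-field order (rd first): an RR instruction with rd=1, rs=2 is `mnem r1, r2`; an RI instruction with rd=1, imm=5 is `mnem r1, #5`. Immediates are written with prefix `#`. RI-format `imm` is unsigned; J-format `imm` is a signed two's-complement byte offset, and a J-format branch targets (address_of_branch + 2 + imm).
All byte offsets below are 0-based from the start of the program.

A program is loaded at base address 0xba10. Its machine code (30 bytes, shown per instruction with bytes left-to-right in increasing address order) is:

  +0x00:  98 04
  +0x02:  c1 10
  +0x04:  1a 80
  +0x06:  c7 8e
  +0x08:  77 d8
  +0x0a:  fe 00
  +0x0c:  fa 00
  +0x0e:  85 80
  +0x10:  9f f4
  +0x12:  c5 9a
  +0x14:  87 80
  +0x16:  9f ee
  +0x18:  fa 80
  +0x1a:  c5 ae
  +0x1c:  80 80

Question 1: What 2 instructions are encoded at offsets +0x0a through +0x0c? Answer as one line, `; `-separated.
push r12; push r4

[0a] fe 00 → 0xfe00
  top 5b → 0x1f → push [R]
  rd@[10:7]=0xc ⇒ r12
[0c] fa 00 → 0xfa00
  top 5b → 0x1f → push [R]
  rd@[10:7]=0x4 ⇒ r4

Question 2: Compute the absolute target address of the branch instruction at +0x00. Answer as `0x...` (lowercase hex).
0xba16

[00] 98 04 → 0x9804
  opcode bits[15:11]=0x13: bnz/J
  imm@[10:0]=0x4 ⇒ #4
  target = base 0xba10 + off 0x00 + 2 + imm 4 = 0xba16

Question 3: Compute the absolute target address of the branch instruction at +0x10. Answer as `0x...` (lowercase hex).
0xba16

@+10  big-endian(9f f4) = 0x9ff4
  op=0x9ff4>>11=0x13 ⇒ bnz (J)
  [10:0] imm=2036 (s11→-12) = #-12
  target = base 0xba10 + off 0x10 + 2 + imm -12 = 0xba16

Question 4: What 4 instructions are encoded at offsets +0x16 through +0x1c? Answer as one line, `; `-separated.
@+16  big-endian(9f ee) = 0x9fee
  top 5b → 0x13 → bnz [J]
  [10:0] imm=2030 (s11→-18) = #-18
@+18  big-endian(fa 80) = 0xfa80
  top 5b → 0x1f → push [R]
  [10:7] rd=5 = r5
@+1a  big-endian(c5 ae) = 0xc5ae
  top 5b → 0x18 → subi [RI]
  [10:7] rd=11 = r11
  [6:0] imm=46 = #46
@+1c  big-endian(80 80) = 0x8080
  top 5b → 0x10 → decr [R]
  [10:7] rd=1 = r1

bnz #-18; push r5; subi r11, #46; decr r1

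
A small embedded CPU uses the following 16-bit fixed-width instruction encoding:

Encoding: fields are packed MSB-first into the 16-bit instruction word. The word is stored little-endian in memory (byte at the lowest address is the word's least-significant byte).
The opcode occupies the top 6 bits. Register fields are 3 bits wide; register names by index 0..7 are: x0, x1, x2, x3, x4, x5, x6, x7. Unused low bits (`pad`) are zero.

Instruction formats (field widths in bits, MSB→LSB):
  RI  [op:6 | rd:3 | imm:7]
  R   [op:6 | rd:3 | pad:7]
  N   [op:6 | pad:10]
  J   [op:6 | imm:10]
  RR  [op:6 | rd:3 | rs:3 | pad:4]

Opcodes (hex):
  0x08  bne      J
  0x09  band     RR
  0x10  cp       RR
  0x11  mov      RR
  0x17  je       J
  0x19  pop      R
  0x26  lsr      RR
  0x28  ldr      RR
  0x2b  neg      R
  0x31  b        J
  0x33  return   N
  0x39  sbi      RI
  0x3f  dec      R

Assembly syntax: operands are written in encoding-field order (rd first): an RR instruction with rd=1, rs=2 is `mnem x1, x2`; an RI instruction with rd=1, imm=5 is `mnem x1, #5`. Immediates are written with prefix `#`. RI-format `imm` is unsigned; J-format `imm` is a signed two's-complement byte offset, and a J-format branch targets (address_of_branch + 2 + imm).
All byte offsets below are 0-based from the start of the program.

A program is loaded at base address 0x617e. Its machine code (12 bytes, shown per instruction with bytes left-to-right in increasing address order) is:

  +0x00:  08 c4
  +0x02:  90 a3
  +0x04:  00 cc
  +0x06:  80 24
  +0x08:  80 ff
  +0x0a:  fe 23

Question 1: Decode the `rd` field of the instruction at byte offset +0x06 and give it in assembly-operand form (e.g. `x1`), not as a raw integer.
x1

+0x06: 80 24 ⇒ word 0x2480 (little)
  top 6b → 0x9 → band [RR]
  [9:7] rd=1 = x1
  [6:4] rs=0 = x0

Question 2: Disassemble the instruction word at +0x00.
+0x00: 08 c4 ⇒ word 0xc408 (little)
  op=0xc408>>10=0x31 ⇒ b (J)
  imm: (w>>0)&0x3ff=0x8 → #8

b #8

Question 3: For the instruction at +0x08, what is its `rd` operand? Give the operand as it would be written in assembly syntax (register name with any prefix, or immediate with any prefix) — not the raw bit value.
off 0x08: read 80 ff as little → 0xff80
  op=0xff80>>10=0x3f ⇒ dec (R)
  rd: (w>>7)&0x7=0x7 → x7

x7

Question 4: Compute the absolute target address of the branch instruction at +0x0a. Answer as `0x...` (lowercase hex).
+0x0a: fe 23 ⇒ word 0x23fe (little)
  op=0x23fe>>10=0x8 ⇒ bne (J)
  [9:0] imm=1022 (s10→-2) = #-2
  target = base 0x617e + off 0x0a + 2 + imm -2 = 0x6188

0x6188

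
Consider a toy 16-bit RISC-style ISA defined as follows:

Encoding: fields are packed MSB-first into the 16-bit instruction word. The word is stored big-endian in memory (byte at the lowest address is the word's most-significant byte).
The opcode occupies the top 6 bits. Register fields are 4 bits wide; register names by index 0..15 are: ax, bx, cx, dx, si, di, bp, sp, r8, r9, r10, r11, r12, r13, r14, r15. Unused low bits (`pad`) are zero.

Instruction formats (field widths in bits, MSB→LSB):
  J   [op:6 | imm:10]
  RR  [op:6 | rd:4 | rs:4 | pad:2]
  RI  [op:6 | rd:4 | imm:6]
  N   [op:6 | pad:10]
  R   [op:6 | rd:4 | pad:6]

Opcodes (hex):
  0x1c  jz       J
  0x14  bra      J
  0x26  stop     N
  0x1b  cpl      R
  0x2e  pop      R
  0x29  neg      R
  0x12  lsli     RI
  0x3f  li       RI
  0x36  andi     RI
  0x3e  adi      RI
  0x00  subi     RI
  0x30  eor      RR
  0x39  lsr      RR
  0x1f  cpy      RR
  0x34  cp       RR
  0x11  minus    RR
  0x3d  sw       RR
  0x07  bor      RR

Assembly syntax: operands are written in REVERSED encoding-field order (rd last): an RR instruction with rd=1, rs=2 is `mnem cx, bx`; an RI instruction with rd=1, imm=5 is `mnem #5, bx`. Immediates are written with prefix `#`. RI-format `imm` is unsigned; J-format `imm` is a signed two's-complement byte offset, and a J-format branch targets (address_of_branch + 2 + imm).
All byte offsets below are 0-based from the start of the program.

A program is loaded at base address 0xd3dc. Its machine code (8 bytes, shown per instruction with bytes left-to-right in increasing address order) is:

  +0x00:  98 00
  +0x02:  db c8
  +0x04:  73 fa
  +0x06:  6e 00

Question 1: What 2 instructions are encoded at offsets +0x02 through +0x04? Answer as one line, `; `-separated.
andi #8, r15; jz #-6

+0x02: db c8 ⇒ word 0xdbc8 (big)
  op=0xdbc8>>10=0x36 ⇒ andi (RI)
  [9:6] rd=15 = r15
  [5:0] imm=8 = #8
+0x04: 73 fa ⇒ word 0x73fa (big)
  op=0x73fa>>10=0x1c ⇒ jz (J)
  [9:0] imm=1018 (s10→-6) = #-6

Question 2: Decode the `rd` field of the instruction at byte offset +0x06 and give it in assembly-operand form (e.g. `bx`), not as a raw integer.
r8

[06] 6e 00 → 0x6e00
  opcode bits[15:10]=0x1b: cpl/R
  [9:6] rd=8 = r8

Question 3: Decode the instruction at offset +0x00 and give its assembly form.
stop

+0x00: 98 00 ⇒ word 0x9800 (big)
  top 6b → 0x26 → stop [N]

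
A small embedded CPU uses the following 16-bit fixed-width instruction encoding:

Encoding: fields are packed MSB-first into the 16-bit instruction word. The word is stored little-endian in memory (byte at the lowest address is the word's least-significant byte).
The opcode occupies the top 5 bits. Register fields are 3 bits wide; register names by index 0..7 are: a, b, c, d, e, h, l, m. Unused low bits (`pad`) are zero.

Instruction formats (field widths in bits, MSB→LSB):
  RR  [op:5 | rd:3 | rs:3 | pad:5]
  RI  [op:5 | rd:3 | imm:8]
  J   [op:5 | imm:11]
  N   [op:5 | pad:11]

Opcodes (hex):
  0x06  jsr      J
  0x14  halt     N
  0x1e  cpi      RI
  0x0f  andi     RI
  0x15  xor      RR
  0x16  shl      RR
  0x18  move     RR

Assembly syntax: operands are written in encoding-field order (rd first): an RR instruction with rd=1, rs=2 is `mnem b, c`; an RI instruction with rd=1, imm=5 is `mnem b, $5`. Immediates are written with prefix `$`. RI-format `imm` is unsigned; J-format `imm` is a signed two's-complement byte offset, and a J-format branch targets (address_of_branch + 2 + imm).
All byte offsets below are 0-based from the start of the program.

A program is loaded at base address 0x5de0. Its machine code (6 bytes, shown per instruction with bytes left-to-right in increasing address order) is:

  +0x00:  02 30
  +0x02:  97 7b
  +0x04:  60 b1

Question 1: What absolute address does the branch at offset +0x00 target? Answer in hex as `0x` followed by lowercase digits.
0x5de4

off 0x00: read 02 30 as little → 0x3002
  op=0x3002>>11=0x6 ⇒ jsr (J)
  imm: (w>>0)&0x7ff=0x2 → $2
  target = base 0x5de0 + off 0x00 + 2 + imm 2 = 0x5de4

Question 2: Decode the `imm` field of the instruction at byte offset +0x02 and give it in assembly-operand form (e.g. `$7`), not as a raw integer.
$151

[02] 97 7b → 0x7b97
  op=0x7b97>>11=0xf ⇒ andi (RI)
  rd@[10:8]=0x3 ⇒ d
  imm@[7:0]=0x97 ⇒ $151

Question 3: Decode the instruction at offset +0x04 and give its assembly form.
shl b, d

@+04  little-endian(60 b1) = 0xb160
  top 5b → 0x16 → shl [RR]
  rd@[10:8]=0x1 ⇒ b
  rs@[7:5]=0x3 ⇒ d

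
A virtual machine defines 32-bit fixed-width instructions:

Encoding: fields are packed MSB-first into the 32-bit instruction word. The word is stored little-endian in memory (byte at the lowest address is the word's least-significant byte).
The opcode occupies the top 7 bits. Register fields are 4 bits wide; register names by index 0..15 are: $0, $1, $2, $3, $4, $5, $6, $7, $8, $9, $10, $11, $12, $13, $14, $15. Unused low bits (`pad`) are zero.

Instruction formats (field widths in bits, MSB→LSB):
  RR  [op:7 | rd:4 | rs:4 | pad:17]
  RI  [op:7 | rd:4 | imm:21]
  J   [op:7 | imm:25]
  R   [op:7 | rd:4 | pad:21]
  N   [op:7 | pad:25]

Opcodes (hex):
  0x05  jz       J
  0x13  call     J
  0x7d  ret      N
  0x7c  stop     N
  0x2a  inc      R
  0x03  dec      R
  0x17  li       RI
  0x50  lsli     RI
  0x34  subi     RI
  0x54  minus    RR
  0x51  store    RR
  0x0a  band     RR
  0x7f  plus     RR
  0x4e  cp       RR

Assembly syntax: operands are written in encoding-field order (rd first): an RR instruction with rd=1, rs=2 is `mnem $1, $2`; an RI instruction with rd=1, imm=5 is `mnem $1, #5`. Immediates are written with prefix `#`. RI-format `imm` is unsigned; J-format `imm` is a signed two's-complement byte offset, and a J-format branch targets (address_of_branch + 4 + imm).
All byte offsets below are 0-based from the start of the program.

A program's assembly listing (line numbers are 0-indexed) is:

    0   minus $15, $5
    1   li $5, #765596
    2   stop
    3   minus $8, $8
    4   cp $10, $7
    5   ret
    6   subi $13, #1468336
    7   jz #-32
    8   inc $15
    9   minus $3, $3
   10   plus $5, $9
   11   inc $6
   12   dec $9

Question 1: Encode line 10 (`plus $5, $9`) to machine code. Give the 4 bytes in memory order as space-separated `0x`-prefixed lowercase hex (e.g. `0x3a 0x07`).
10. plus fields op=0x7f:7|rd=5:4|rs=9:4|pad=0:17 → word feb20000h → 00 00 b2 fe

0x00 0x00 0xb2 0xfe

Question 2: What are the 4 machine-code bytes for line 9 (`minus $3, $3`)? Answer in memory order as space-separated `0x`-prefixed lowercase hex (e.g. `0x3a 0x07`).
line 9 (minus): pack op=0x54:7|rd=3:4|rs=3:4|pad=0:17 = 0xa8660000; little→ 00 00 66 a8

0x00 0x00 0x66 0xa8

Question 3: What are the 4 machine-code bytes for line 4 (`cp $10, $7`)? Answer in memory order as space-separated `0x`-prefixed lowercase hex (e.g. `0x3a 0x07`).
0x00 0x00 0x4e 0x9d

line 4 (cp): pack op=0x4e:7|rd=10:4|rs=7:4|pad=0:17 = 0x9d4e0000; little→ 00 00 4e 9d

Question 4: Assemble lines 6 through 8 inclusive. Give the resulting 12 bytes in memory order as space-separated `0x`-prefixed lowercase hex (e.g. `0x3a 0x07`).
0xb0 0x67 0xb6 0x69 0xe0 0xff 0xff 0x0b 0x00 0x00 0xe0 0x55

line 6 (subi): pack op=0x34:7|rd=13:4|imm=1468336:21 = 0x69b667b0; little→ b0 67 b6 69
line 7 (jz): pack op=0x5:7|imm=-32:25 = 0x0bffffe0; little→ e0 ff ff 0b
line 8 (inc): pack op=0x2a:7|rd=15:4|pad=0:21 = 0x55e00000; little→ 00 00 e0 55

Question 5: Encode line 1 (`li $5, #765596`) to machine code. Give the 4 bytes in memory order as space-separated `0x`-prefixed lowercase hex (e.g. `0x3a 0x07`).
0x9c 0xae 0xab 0x2e

1. li fields op=0x17:7|rd=5:4|imm=765596:21 → word 2eabae9ch → 9c ae ab 2e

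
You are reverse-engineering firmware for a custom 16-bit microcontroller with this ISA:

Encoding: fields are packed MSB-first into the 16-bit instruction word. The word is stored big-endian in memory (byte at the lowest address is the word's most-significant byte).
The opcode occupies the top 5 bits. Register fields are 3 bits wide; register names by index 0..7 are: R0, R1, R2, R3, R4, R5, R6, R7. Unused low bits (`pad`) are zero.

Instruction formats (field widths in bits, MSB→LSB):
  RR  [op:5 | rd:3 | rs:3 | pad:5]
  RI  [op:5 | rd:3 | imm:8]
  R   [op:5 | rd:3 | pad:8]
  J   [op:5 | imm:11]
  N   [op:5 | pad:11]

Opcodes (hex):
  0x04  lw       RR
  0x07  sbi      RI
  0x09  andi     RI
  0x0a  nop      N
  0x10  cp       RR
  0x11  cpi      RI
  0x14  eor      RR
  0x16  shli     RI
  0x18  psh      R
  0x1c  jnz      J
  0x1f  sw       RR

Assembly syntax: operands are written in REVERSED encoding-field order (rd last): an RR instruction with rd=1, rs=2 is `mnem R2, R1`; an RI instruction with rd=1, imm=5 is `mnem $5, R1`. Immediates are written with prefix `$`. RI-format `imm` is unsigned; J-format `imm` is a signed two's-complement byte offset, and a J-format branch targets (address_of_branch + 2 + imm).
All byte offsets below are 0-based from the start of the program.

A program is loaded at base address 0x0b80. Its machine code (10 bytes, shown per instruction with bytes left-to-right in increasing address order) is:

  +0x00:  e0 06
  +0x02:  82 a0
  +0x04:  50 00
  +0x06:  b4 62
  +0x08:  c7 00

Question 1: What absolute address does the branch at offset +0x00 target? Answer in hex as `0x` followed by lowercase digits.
0x0b88

off 0x00: read e0 06 as big → 0xe006
  op=0xe006>>11=0x1c ⇒ jnz (J)
  imm@[10:0]=0x6 ⇒ $6
  target = base 0x0b80 + off 0x00 + 2 + imm 6 = 0x0b88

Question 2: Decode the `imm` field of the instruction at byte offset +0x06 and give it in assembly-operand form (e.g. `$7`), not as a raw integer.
$98

off 0x06: read b4 62 as big → 0xb462
  opcode bits[15:11]=0x16: shli/RI
  rd@[10:8]=0x4 ⇒ R4
  imm@[7:0]=0x62 ⇒ $98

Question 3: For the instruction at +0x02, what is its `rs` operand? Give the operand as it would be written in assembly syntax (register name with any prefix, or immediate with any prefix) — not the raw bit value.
R5

off 0x02: read 82 a0 as big → 0x82a0
  opcode bits[15:11]=0x10: cp/RR
  rd@[10:8]=0x2 ⇒ R2
  rs@[7:5]=0x5 ⇒ R5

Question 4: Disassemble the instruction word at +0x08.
off 0x08: read c7 00 as big → 0xc700
  opcode bits[15:11]=0x18: psh/R
  [10:8] rd=7 = R7

psh R7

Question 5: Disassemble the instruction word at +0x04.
+0x04: 50 00 ⇒ word 0x5000 (big)
  op=0x5000>>11=0xa ⇒ nop (N)

nop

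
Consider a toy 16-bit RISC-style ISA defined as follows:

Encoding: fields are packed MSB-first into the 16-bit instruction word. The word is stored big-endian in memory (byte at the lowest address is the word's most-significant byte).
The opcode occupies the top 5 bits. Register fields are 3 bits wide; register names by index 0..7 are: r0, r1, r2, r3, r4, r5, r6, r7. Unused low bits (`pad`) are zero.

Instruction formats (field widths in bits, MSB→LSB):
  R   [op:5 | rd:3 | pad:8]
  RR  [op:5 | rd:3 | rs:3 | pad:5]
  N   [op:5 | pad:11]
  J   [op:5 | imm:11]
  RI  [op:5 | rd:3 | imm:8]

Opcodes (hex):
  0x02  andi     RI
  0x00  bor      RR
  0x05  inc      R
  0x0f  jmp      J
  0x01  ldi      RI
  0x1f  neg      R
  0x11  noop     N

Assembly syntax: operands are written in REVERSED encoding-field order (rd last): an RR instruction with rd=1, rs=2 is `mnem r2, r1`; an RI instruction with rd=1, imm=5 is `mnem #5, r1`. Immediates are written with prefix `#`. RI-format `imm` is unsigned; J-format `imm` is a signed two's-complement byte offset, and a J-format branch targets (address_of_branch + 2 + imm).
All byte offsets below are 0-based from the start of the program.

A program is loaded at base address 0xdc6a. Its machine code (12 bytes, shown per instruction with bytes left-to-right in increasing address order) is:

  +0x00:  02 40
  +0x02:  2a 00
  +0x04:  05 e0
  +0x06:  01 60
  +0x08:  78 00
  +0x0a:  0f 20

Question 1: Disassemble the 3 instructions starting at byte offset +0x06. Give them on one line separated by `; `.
bor r3, r1; jmp #0; ldi #32, r7

+0x06: 01 60 ⇒ word 0x0160 (big)
  op=0x0160>>11=0x0 ⇒ bor (RR)
  rd@[10:8]=0x1 ⇒ r1
  rs@[7:5]=0x3 ⇒ r3
+0x08: 78 00 ⇒ word 0x7800 (big)
  op=0x7800>>11=0xf ⇒ jmp (J)
  imm@[10:0]=0x0 ⇒ #0
+0x0a: 0f 20 ⇒ word 0x0f20 (big)
  op=0x0f20>>11=0x1 ⇒ ldi (RI)
  rd@[10:8]=0x7 ⇒ r7
  imm@[7:0]=0x20 ⇒ #32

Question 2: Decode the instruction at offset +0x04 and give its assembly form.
off 0x04: read 05 e0 as big → 0x05e0
  op=0x05e0>>11=0x0 ⇒ bor (RR)
  rd@[10:8]=0x5 ⇒ r5
  rs@[7:5]=0x7 ⇒ r7

bor r7, r5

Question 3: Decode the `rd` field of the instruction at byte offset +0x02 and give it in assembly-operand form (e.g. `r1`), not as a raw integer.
r2

@+02  big-endian(2a 00) = 0x2a00
  op=0x2a00>>11=0x5 ⇒ inc (R)
  [10:8] rd=2 = r2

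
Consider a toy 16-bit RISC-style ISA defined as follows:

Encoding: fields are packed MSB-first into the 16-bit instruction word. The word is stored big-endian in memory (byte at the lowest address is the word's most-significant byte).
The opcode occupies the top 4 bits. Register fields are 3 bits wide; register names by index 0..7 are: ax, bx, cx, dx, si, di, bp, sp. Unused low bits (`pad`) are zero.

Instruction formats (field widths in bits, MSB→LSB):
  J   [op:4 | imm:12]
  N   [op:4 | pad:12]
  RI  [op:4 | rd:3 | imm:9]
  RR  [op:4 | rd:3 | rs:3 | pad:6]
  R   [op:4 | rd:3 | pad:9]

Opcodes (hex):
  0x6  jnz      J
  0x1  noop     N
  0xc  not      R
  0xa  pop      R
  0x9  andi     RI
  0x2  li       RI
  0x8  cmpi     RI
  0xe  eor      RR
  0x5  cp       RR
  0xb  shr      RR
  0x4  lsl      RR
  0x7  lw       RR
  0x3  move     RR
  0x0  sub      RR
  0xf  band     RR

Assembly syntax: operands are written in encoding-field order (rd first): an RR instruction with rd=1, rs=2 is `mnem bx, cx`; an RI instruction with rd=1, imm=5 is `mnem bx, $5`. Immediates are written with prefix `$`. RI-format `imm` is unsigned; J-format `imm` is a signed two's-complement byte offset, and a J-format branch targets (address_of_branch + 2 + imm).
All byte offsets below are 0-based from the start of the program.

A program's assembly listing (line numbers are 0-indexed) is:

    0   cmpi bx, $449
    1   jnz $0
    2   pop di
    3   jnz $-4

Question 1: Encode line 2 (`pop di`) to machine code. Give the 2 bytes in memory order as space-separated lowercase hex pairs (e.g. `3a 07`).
2. pop fields op=0xa:4|rd=5:3|pad=0:9 → word aa00h → aa 00

aa 00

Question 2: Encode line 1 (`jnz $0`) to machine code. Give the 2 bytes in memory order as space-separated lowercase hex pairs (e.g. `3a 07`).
60 00

line 1 (jnz): pack op=0x6:4|imm=0:12 = 0x6000; big→ 60 00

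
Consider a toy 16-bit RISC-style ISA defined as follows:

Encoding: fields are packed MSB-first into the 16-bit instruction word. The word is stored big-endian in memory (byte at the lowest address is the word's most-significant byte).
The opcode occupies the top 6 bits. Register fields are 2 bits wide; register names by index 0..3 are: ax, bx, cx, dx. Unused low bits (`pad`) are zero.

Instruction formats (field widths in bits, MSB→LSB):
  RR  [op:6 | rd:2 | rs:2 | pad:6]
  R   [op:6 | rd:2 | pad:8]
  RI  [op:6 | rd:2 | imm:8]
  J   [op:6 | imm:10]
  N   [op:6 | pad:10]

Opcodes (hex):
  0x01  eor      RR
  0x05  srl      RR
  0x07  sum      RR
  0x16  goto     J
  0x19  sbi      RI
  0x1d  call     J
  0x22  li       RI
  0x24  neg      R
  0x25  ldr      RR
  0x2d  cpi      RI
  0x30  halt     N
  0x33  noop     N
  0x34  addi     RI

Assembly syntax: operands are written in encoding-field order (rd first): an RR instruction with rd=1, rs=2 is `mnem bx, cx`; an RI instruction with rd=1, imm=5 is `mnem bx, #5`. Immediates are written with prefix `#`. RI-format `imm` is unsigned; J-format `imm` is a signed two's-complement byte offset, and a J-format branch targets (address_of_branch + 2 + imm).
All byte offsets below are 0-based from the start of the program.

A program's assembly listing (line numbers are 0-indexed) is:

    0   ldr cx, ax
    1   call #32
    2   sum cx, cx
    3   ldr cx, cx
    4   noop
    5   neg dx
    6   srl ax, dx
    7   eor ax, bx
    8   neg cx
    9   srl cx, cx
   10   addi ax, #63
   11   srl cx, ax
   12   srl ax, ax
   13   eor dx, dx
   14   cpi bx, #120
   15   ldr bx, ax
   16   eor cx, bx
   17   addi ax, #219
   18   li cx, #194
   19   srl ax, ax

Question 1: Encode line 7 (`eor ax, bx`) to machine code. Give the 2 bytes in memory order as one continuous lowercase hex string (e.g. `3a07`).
L7: eor op=0x1:6|rd=0:2|rs=1:2|pad=0:6 ⇒ 0x0440 ⇒ big 04 40

0440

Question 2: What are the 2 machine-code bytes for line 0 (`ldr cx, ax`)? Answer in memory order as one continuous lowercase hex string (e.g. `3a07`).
9600

L0: ldr op=0x25:6|rd=2:2|rs=0:2|pad=0:6 ⇒ 0x9600 ⇒ big 96 00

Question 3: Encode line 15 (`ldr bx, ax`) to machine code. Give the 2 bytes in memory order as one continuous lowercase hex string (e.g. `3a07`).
9500

L15: ldr op=0x25:6|rd=1:2|rs=0:2|pad=0:6 ⇒ 0x9500 ⇒ big 95 00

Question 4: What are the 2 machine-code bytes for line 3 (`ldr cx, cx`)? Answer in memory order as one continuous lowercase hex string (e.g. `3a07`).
9680

3. ldr fields op=0x25:6|rd=2:2|rs=2:2|pad=0:6 → word 9680h → 96 80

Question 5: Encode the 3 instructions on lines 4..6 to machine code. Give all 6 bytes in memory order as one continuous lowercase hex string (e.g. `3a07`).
cc00930014c0

line 4 (noop): pack op=0x33:6|pad=0:10 = 0xcc00; big→ cc 00
line 5 (neg): pack op=0x24:6|rd=3:2|pad=0:8 = 0x9300; big→ 93 00
line 6 (srl): pack op=0x5:6|rd=0:2|rs=3:2|pad=0:6 = 0x14c0; big→ 14 c0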